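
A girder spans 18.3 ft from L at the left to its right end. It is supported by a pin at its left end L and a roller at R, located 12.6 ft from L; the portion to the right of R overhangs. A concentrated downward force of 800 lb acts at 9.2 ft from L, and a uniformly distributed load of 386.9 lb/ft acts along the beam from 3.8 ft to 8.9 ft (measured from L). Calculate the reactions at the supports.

L_x = 0, L_y = 1195 lb, R_y = 1579 lb

Resultant of the distributed load: 386.9 × 5.1 = 1973.19 lb at 6.35 ft from L.
Moments about L: R_y·12.6 − 800·9.2 − (386.9·5.1)·6.35 = 0 → R_y = 19889.7565/12.6 = 1578.55 ≈ 1579 lb.
ΣF_y = 0: L_y + 1578.55 − 800 − 386.9·5.1 = 0 → L_y = 1195 lb.
ΣF_x = 0: no horizontal applied forces, so L_x = 0.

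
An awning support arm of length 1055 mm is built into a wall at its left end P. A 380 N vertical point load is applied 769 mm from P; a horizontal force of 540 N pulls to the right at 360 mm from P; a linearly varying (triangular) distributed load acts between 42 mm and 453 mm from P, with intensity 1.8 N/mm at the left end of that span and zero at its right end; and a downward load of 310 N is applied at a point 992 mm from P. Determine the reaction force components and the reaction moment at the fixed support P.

Resultant of the triangular load: ½ × 1.8 × 411 = 369.9 N, acting at 179 mm from P (one-third of the span from the peak).
ΣF_x = 0: P_x + 540 = 0 → P_x = -540.0 N.
ΣF_y = 0: P_y − 380 − ½·1.8·411 − 310 = 0 → P_y = 1060 N.
ΣM about P: M_P − 380·769 − (½·1.8·411)·179 − 310·992 = 0 → M_P = 666000 N·mm.

P_x = -540.0 N, P_y = 1060 N, M_P = 666000 N·mm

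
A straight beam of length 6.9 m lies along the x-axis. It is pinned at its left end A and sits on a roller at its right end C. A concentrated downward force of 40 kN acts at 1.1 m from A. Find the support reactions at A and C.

ΣM about A: C_y·6.9 − 40·1.1 = 0 → C_y = 44/6.9 = 6.37681 ≈ 6.377 kN.
ΣF_y = 0: A_y + 6.37681 − 40 = 0 → A_y = 33.62 kN.
ΣF_x = 0: no horizontal applied forces, so A_x = 0.

A_x = 0, A_y = 33.62 kN, C_y = 6.377 kN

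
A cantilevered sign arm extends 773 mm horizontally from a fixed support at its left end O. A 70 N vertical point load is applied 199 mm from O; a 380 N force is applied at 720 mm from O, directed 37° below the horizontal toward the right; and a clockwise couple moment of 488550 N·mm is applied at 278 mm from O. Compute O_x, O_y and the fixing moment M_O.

O_x = -303.5 N, O_y = 298.7 N, M_O = 667100 N·mm

ΣF_x = 0: O_x + 380·cos37° = 0 → O_x = -303.5 N.
ΣF_y = 0: O_y − 70 − 380·sin37° = 0 → O_y = 298.7 N.
ΣM about O: M_O − 70·199 − 380·sin37°·720 − 488550 = 0 → M_O = 667100 N·mm.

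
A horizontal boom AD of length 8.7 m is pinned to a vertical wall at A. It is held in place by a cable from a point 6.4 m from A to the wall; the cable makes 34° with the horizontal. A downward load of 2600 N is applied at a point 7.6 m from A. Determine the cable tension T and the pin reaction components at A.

ΣM about A: T·sin34°·6.4 − 2600·7.6 = 0 → T = 19760/(6.4·0.559193) = 5521.35 ≈ 5521 N.
ΣF_x = 0: A_x − T·cos34° = 0 → A_x = 5521.35 × 0.829038 = 4577 N.
ΣF_y = 0: A_y + T·sin34° − 2600 = 0 → A_y = 2600 − 5521.35 × 0.559193 = -487.5 N.

T = 5521 N, A_x = 4577 N, A_y = -487.5 N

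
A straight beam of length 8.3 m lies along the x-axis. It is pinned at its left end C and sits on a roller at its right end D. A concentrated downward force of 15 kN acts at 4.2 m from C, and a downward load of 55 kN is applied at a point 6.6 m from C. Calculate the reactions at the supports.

Taking moments about C: D_y·8.3 − 15·4.2 − 55·6.6 = 0 → D_y = 426/8.3 = 51.3253 ≈ 51.33 kN.
ΣF_y = 0: C_y + 51.3253 − 15 − 55 = 0 → C_y = 18.67 kN.
ΣF_x = 0: no horizontal applied forces, so C_x = 0.

C_x = 0, C_y = 18.67 kN, D_y = 51.33 kN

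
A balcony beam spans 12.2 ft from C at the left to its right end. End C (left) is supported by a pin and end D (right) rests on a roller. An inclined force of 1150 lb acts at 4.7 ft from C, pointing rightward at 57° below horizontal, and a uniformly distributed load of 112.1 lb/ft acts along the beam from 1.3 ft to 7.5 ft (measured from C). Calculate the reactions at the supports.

Resultant of the distributed load: 112.1 × 6.2 = 695.02 lb at 4.4 ft from C.
ΣM about C: D_y·12.2 − 1150·sin57°·4.7 − (112.1·6.2)·4.4 = 0 → D_y = 7591.1/12.2 = 622.221 ≈ 622.2 lb.
ΣF_y = 0: C_y + 622.221 − 1150·sin57° − 112.1·6.2 = 0 → C_y = 1037 lb.
ΣF_x = 0: C_x + 1150·cos57° = 0 → C_x = -626.3 lb.

C_x = -626.3 lb, C_y = 1037 lb, D_y = 622.2 lb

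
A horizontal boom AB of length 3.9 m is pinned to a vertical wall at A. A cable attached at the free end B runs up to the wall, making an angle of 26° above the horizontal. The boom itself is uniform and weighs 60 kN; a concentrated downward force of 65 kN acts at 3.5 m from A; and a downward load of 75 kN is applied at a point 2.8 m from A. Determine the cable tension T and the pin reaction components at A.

T = 324.3 kN, A_x = 291.5 kN, A_y = 57.82 kN

ΣM about A: T·sin26°·3.9 − 60·1.95 − 65·3.5 − 75·2.8 = 0 → T = 554.5/(3.9·0.438371) = 324.336 ≈ 324.3 kN.
ΣF_x = 0: A_x − T·cos26° = 0 → A_x = 324.336 × 0.898794 = 291.5 kN.
ΣF_y = 0: A_y + T·sin26° − 60 − 65 − 75 = 0 → A_y = 200 − 324.336 × 0.438371 = 57.82 kN.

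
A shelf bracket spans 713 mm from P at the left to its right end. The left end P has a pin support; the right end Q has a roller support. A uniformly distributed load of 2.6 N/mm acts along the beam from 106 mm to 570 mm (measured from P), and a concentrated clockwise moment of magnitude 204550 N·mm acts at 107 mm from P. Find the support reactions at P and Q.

P_x = 0, P_y = 347.6 N, Q_y = 858.8 N

Resultant of the distributed load: 2.6 × 464 = 1206.4 N at 338 mm from P.
ΣM about P: Q_y·713 − (2.6·464)·338 − 204550 = 0 → Q_y = 612313.2/713 = 858.784 ≈ 858.8 N.
ΣF_y = 0: P_y + 858.784 − 2.6·464 = 0 → P_y = 347.6 N.
ΣF_x = 0: no horizontal applied forces, so P_x = 0.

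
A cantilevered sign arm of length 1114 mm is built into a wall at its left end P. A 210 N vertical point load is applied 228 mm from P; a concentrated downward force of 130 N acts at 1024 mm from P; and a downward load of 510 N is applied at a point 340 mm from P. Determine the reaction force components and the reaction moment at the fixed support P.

ΣF_x = 0: P_x = 0.
ΣF_y = 0: P_y − 210 − 130 − 510 = 0 → P_y = 850.0 N.
ΣM about P: M_P − 210·228 − 130·1024 − 510·340 = 0 → M_P = 354400 N·mm.

P_x = 0, P_y = 850.0 N, M_P = 354400 N·mm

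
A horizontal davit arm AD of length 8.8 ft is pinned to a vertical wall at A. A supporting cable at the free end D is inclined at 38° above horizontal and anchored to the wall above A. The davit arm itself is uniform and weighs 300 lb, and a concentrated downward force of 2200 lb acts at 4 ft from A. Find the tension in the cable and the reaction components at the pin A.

T = 1868 lb, A_x = 1472 lb, A_y = 1350 lb

ΣM about A: T·sin38°·8.8 − 300·4.4 − 2200·4 = 0 → T = 10120/(8.8·0.615661) = 1867.91 ≈ 1868 lb.
ΣF_x = 0: A_x − T·cos38° = 0 → A_x = 1867.91 × 0.788011 = 1472 lb.
ΣF_y = 0: A_y + T·sin38° − 300 − 2200 = 0 → A_y = 2500 − 1867.91 × 0.615661 = 1350 lb.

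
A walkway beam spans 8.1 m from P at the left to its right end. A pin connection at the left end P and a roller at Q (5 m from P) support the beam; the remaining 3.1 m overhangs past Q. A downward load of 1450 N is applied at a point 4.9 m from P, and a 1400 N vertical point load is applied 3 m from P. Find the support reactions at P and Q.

Moments about P: Q_y·5 − 1450·4.9 − 1400·3 = 0 → Q_y = 11305/5 = 2261 N.
ΣF_y = 0: P_y + 2261 − 1450 − 1400 = 0 → P_y = 589.0 N.
ΣF_x = 0: no horizontal applied forces, so P_x = 0.

P_x = 0, P_y = 589.0 N, Q_y = 2261 N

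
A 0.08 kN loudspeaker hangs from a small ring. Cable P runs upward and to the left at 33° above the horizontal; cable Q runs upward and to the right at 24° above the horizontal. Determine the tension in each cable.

ΣF_x = 0: −T_P·cos33° + T_Q·cos24° = 0 → T_Q = 0.918039·T_P.
ΣF_y = 0: T_P·sin33° + T_Q·sin24° = 0.08.
Substitute: T_P·(0.544639 + 0.918039·0.406737) = 0.08 → T_P = 0.0871422 ≈ 0.08714 kN.
Then T_Q = 0.918039 × 0.0871422 = 0.08000 kN.

T_P = 0.08714 kN, T_Q = 0.08000 kN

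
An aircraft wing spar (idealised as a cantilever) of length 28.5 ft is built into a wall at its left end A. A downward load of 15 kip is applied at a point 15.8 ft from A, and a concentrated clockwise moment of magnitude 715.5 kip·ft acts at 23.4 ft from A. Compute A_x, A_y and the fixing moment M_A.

ΣF_x = 0: A_x = 0.
ΣF_y = 0: A_y − 15 = 0 → A_y = 15.00 kip.
ΣM about A: M_A − 15·15.8 − 715.5 = 0 → M_A = 952.5 kip·ft.

A_x = 0, A_y = 15.00 kip, M_A = 952.5 kip·ft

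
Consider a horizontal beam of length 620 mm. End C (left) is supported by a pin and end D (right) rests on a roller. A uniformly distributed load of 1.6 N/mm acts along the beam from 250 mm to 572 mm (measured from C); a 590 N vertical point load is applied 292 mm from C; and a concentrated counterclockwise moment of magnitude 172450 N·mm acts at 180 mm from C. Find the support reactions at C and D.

C_x = 0, C_y = 763.9 N, D_y = 341.3 N

Resultant of the distributed load: 1.6 × 322 = 515.2 N at 411 mm from C.
Taking moments about C: D_y·620 − (1.6·322)·411 − 590·292 + 172450 = 0 → D_y = 211577.2/620 = 341.254 ≈ 341.3 N.
ΣF_y = 0: C_y + 341.254 − 1.6·322 − 590 = 0 → C_y = 763.9 N.
ΣF_x = 0: no horizontal applied forces, so C_x = 0.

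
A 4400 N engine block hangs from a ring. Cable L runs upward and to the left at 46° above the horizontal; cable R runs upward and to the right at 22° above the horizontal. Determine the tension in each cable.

ΣF_x = 0: −T_L·cos46° + T_R·cos22° = 0 → T_R = 0.749213·T_L.
ΣF_y = 0: T_L·sin46° + T_R·sin22° = 4400.
Substitute: T_L·(0.71934 + 0.749213·0.374607) = 4400 → T_L = 4400 N.
Then T_R = 0.749213 × 4400 = 3297 N.

T_L = 4400 N, T_R = 3297 N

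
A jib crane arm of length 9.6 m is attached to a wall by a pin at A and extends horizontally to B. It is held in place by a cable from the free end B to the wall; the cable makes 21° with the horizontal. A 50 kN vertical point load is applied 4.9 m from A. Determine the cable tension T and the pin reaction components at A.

ΣM about A: T·sin21°·9.6 − 50·4.9 = 0 → T = 245/(9.6·0.358368) = 71.214 ≈ 71.21 kN.
ΣF_x = 0: A_x − T·cos21° = 0 → A_x = 71.214 × 0.93358 = 66.48 kN.
ΣF_y = 0: A_y + T·sin21° − 50 = 0 → A_y = 50 − 71.214 × 0.358368 = 24.48 kN.

T = 71.21 kN, A_x = 66.48 kN, A_y = 24.48 kN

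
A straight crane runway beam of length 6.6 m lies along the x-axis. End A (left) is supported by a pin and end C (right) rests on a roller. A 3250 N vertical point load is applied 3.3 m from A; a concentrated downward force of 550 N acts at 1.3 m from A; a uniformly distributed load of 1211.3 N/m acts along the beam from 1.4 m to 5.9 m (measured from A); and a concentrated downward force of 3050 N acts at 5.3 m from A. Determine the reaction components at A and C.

A_x = 0, A_y = 5104 N, C_y = 7197 N

Resultant of the distributed load: 1211.3 × 4.5 = 5450.85 N at 3.65 m from A.
ΣM about A: C_y·6.6 − 3250·3.3 − 550·1.3 − (1211.3·4.5)·3.65 − 3050·5.3 = 0 → C_y = 47500.6025/6.6 = 7197.06 ≈ 7197 N.
ΣF_y = 0: A_y + 7197.06 − 3250 − 550 − 1211.3·4.5 − 3050 = 0 → A_y = 5104 N.
ΣF_x = 0: no horizontal applied forces, so A_x = 0.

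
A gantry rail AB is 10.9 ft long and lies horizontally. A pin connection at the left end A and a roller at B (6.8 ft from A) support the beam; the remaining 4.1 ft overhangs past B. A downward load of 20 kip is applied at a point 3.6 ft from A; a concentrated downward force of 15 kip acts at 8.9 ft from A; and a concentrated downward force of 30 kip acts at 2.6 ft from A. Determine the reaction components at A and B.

ΣM about A: B_y·6.8 − 20·3.6 − 15·8.9 − 30·2.6 = 0 → B_y = 283.5/6.8 = 41.6912 ≈ 41.69 kip.
ΣF_y = 0: A_y + 41.6912 − 20 − 15 − 30 = 0 → A_y = 23.31 kip.
ΣF_x = 0: no horizontal applied forces, so A_x = 0.

A_x = 0, A_y = 23.31 kip, B_y = 41.69 kip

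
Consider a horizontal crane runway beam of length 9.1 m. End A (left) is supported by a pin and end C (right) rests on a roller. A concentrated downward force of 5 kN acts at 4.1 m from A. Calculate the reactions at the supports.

A_x = 0, A_y = 2.747 kN, C_y = 2.253 kN

Moments about A: C_y·9.1 − 5·4.1 = 0 → C_y = 20.5/9.1 = 2.25275 ≈ 2.253 kN.
ΣF_y = 0: A_y + 2.25275 − 5 = 0 → A_y = 2.747 kN.
ΣF_x = 0: no horizontal applied forces, so A_x = 0.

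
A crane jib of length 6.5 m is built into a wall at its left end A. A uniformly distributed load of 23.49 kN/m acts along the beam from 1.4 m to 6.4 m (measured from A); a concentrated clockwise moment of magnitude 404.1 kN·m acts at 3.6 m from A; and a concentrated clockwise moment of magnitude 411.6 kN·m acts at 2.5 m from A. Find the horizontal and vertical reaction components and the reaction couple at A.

A_x = 0, A_y = 117.4 kN, M_A = 1274 kN·m

Resultant of the distributed load: 23.49 × 5 = 117.45 kN at 3.9 m from A.
ΣF_x = 0: A_x = 0.
ΣF_y = 0: A_y − 23.49·5 = 0 → A_y = 117.4 kN.
ΣM about A: M_A − (23.49·5)·3.9 − 404.1 − 411.6 = 0 → M_A = 1274 kN·m.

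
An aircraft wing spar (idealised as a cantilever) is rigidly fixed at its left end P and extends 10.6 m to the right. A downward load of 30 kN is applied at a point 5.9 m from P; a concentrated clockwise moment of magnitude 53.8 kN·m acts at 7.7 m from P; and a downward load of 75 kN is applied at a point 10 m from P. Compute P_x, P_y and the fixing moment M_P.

P_x = 0, P_y = 105.0 kN, M_P = 980.8 kN·m

ΣF_x = 0: P_x = 0.
ΣF_y = 0: P_y − 30 − 75 = 0 → P_y = 105.0 kN.
ΣM about P: M_P − 30·5.9 − 53.8 − 75·10 = 0 → M_P = 980.8 kN·m.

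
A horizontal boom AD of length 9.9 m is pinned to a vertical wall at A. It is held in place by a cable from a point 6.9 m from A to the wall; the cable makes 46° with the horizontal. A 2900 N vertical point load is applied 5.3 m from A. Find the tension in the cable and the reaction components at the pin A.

T = 3097 N, A_x = 2151 N, A_y = 672.5 N

ΣM about A: T·sin46°·6.9 − 2900·5.3 = 0 → T = 15370/(6.9·0.71934) = 3096.64 ≈ 3097 N.
ΣF_x = 0: A_x − T·cos46° = 0 → A_x = 3096.64 × 0.694658 = 2151 N.
ΣF_y = 0: A_y + T·sin46° − 2900 = 0 → A_y = 2900 − 3096.64 × 0.71934 = 672.5 N.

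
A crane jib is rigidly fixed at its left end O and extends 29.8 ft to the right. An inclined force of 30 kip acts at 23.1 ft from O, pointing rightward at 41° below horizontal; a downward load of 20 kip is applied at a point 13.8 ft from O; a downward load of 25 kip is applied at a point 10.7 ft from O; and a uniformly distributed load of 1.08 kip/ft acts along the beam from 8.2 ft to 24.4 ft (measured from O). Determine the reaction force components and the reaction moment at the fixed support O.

Resultant of the distributed load: 1.08 × 16.2 = 17.496 kip at 16.3 ft from O.
ΣF_x = 0: O_x + 30·cos41° = 0 → O_x = -22.64 kip.
ΣF_y = 0: O_y − 30·sin41° − 20 − 25 − 1.08·16.2 = 0 → O_y = 82.18 kip.
ΣM about O: M_O − 30·sin41°·23.1 − 20·13.8 − 25·10.7 − (1.08·16.2)·16.3 = 0 → M_O = 1283 kip·ft.

O_x = -22.64 kip, O_y = 82.18 kip, M_O = 1283 kip·ft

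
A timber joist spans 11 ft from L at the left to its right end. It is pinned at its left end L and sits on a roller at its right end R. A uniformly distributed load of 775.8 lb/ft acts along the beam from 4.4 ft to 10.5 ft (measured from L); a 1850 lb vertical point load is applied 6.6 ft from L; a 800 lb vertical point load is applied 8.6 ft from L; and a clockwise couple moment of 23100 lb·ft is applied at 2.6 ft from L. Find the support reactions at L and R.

Resultant of the distributed load: 775.8 × 6.1 = 4732.38 lb at 7.45 ft from L.
ΣM about L: R_y·11 − (775.8·6.1)·7.45 − 1850·6.6 − 800·8.6 − 23100 = 0 → R_y = 77446.231/11 = 7040.57 ≈ 7041 lb.
ΣF_y = 0: L_y + 7040.57 − 775.8·6.1 − 1850 − 800 = 0 → L_y = 341.8 lb.
ΣF_x = 0: no horizontal applied forces, so L_x = 0.

L_x = 0, L_y = 341.8 lb, R_y = 7041 lb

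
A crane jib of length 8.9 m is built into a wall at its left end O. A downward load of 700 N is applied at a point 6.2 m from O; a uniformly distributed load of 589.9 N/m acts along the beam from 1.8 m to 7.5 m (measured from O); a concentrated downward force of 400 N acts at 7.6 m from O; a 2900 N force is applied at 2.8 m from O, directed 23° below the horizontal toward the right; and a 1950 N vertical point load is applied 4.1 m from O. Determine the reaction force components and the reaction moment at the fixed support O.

O_x = -2669 N, O_y = 7546 N, M_O = 34180 N·m

Resultant of the distributed load: 589.9 × 5.7 = 3362.43 N at 4.65 m from O.
ΣF_x = 0: O_x + 2900·cos23° = 0 → O_x = -2669 N.
ΣF_y = 0: O_y − 700 − 589.9·5.7 − 400 − 2900·sin23° − 1950 = 0 → O_y = 7546 N.
ΣM about O: M_O − 700·6.2 − (589.9·5.7)·4.65 − 400·7.6 − 2900·sin23°·2.8 − 1950·4.1 = 0 → M_O = 34180 N·m.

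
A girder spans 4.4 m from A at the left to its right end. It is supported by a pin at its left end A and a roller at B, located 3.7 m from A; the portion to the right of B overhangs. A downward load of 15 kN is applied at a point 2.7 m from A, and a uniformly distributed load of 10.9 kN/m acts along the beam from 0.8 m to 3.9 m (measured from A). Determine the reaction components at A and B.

A_x = 0, A_y = 16.38 kN, B_y = 32.41 kN

Resultant of the distributed load: 10.9 × 3.1 = 33.79 kN at 2.35 m from A.
Moments about A: B_y·3.7 − 15·2.7 − (10.9·3.1)·2.35 = 0 → B_y = 119.9065/3.7 = 32.4072 ≈ 32.41 kN.
ΣF_y = 0: A_y + 32.4072 − 15 − 10.9·3.1 = 0 → A_y = 16.38 kN.
ΣF_x = 0: no horizontal applied forces, so A_x = 0.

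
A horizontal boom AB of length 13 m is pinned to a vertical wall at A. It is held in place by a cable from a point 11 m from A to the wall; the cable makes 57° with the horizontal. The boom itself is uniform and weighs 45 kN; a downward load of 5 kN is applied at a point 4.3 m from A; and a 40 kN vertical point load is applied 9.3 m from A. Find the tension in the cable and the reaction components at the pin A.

T = 74.36 kN, A_x = 40.50 kN, A_y = 27.64 kN

ΣM about A: T·sin57°·11 − 45·6.5 − 5·4.3 − 40·9.3 = 0 → T = 686/(11·0.838671) = 74.3601 ≈ 74.36 kN.
ΣF_x = 0: A_x − T·cos57° = 0 → A_x = 74.3601 × 0.544639 = 40.50 kN.
ΣF_y = 0: A_y + T·sin57° − 45 − 5 − 40 = 0 → A_y = 90 − 74.3601 × 0.838671 = 27.64 kN.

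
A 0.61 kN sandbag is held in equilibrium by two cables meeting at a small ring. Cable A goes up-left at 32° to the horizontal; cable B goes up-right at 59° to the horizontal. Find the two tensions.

T_A = 0.3142 kN, T_B = 0.5174 kN

ΣF_x = 0: −T_A·cos32° + T_B·cos59° = 0 → T_B = 1.64657·T_A.
ΣF_y = 0: T_A·sin32° + T_B·sin59° = 0.61.
Substitute: T_A·(0.529919 + 1.64657·0.857167) = 0.61 → T_A = 0.314222 ≈ 0.3142 kN.
Then T_B = 1.64657 × 0.314222 = 0.5174 kN.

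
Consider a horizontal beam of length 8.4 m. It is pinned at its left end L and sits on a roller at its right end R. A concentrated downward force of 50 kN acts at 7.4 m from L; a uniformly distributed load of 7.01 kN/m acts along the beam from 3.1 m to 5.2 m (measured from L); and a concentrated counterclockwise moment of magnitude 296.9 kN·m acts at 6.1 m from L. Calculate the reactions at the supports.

Resultant of the distributed load: 7.01 × 2.1 = 14.721 kN at 4.15 m from L.
ΣM about L: R_y·8.4 − 50·7.4 − (7.01·2.1)·4.15 + 296.9 = 0 → R_y = 134.19215/8.4 = 15.9753 ≈ 15.98 kN.
ΣF_y = 0: L_y + 15.9753 − 50 − 7.01·2.1 = 0 → L_y = 48.75 kN.
ΣF_x = 0: no horizontal applied forces, so L_x = 0.

L_x = 0, L_y = 48.75 kN, R_y = 15.98 kN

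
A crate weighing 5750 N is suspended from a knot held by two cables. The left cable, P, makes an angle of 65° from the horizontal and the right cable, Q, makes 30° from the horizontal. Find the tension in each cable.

ΣF_x = 0: −T_P·cos65° + T_Q·cos30° = 0 → T_Q = 0.487998·T_P.
ΣF_y = 0: T_P·sin65° + T_Q·sin30° = 5750.
Substitute: T_P·(0.906308 + 0.487998·0.5) = 5750 → T_P = 4998.67 ≈ 4999 N.
Then T_Q = 0.487998 × 4998.67 = 2439 N.

T_P = 4999 N, T_Q = 2439 N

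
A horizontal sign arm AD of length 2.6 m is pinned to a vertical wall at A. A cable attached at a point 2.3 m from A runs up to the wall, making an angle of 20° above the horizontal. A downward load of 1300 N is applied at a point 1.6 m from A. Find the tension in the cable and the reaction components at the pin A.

ΣM about A: T·sin20°·2.3 − 1300·1.6 = 0 → T = 2080/(2.3·0.34202) = 2644.14 ≈ 2644 N.
ΣF_x = 0: A_x − T·cos20° = 0 → A_x = 2644.14 × 0.939693 = 2485 N.
ΣF_y = 0: A_y + T·sin20° − 1300 = 0 → A_y = 1300 − 2644.14 × 0.34202 = 395.7 N.

T = 2644 N, A_x = 2485 N, A_y = 395.7 N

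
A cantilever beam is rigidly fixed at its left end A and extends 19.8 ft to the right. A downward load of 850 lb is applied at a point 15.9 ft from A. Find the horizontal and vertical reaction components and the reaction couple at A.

ΣF_x = 0: A_x = 0.
ΣF_y = 0: A_y − 850 = 0 → A_y = 850.0 lb.
ΣM about A: M_A − 850·15.9 = 0 → M_A = 13520 lb·ft.

A_x = 0, A_y = 850.0 lb, M_A = 13520 lb·ft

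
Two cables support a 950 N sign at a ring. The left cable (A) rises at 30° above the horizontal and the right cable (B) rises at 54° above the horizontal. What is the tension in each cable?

ΣF_x = 0: −T_A·cos30° + T_B·cos54° = 0 → T_B = 1.47337·T_A.
ΣF_y = 0: T_A·sin30° + T_B·sin54° = 950.
Substitute: T_A·(0.5 + 1.47337·0.809017) = 950 → T_A = 561.472 ≈ 561.5 N.
Then T_B = 1.47337 × 561.472 = 827.3 N.

T_A = 561.5 N, T_B = 827.3 N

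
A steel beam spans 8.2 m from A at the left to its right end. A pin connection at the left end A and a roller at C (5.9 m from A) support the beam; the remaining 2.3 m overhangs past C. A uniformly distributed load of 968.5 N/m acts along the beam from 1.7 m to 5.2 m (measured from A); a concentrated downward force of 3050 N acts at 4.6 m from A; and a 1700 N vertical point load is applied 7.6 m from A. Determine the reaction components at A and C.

Resultant of the distributed load: 968.5 × 3.5 = 3389.75 N at 3.45 m from A.
Moments about A: C_y·5.9 − (968.5·3.5)·3.45 − 3050·4.6 − 1700·7.6 = 0 → C_y = 38644.6375/5.9 = 6549.94 ≈ 6550 N.
ΣF_y = 0: A_y + 6549.94 − 968.5·3.5 − 3050 − 1700 = 0 → A_y = 1590 N.
ΣF_x = 0: no horizontal applied forces, so A_x = 0.

A_x = 0, A_y = 1590 N, C_y = 6550 N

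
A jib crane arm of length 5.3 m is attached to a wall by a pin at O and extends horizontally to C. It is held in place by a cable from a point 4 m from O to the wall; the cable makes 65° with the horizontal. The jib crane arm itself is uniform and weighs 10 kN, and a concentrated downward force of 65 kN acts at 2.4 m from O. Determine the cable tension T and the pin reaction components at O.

T = 50.34 kN, O_x = 21.28 kN, O_y = 29.38 kN

ΣM about O: T·sin65°·4 − 10·2.65 − 65·2.4 = 0 → T = 182.5/(4·0.906308) = 50.3416 ≈ 50.34 kN.
ΣF_x = 0: O_x − T·cos65° = 0 → O_x = 50.3416 × 0.422618 = 21.28 kN.
ΣF_y = 0: O_y + T·sin65° − 10 − 65 = 0 → O_y = 75 − 50.3416 × 0.906308 = 29.38 kN.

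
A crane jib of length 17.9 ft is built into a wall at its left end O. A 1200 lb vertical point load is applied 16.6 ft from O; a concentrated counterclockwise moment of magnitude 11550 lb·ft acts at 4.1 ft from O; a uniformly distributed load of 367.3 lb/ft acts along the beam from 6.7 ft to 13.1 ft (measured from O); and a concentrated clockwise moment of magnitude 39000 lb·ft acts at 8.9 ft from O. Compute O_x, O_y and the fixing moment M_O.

O_x = 0, O_y = 3551 lb, M_O = 70640 lb·ft

Resultant of the distributed load: 367.3 × 6.4 = 2350.72 lb at 9.9 ft from O.
ΣF_x = 0: O_x = 0.
ΣF_y = 0: O_y − 1200 − 367.3·6.4 = 0 → O_y = 3551 lb.
ΣM about O: M_O − 1200·16.6 + 11550 − (367.3·6.4)·9.9 − 39000 = 0 → M_O = 70640 lb·ft.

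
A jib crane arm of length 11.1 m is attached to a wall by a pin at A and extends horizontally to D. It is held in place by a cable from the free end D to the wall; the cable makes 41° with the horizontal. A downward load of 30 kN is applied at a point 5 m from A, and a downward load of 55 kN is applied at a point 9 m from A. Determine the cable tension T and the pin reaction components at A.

T = 88.57 kN, A_x = 66.85 kN, A_y = 26.89 kN

ΣM about A: T·sin41°·11.1 − 30·5 − 55·9 = 0 → T = 645/(11.1·0.656059) = 88.5715 ≈ 88.57 kN.
ΣF_x = 0: A_x − T·cos41° = 0 → A_x = 88.5715 × 0.75471 = 66.85 kN.
ΣF_y = 0: A_y + T·sin41° − 30 − 55 = 0 → A_y = 85 − 88.5715 × 0.656059 = 26.89 kN.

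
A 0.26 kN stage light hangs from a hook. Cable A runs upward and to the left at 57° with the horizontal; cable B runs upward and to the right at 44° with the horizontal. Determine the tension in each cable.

T_A = 0.1905 kN, T_B = 0.1443 kN

ΣF_x = 0: −T_A·cos57° + T_B·cos44° = 0 → T_B = 0.757137·T_A.
ΣF_y = 0: T_A·sin57° + T_B·sin44° = 0.26.
Substitute: T_A·(0.838671 + 0.757137·0.694658) = 0.26 → T_A = 0.190529 ≈ 0.1905 kN.
Then T_B = 0.757137 × 0.190529 = 0.1443 kN.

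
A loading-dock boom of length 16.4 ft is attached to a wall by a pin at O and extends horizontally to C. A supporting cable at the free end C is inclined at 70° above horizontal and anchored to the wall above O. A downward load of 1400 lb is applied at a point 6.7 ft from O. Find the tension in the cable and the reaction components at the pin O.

ΣM about O: T·sin70°·16.4 − 1400·6.7 = 0 → T = 9380/(16.4·0.939693) = 608.658 ≈ 608.7 lb.
ΣF_x = 0: O_x − T·cos70° = 0 → O_x = 608.658 × 0.34202 = 208.2 lb.
ΣF_y = 0: O_y + T·sin70° − 1400 = 0 → O_y = 1400 − 608.658 × 0.939693 = 828.0 lb.

T = 608.7 lb, O_x = 208.2 lb, O_y = 828.0 lb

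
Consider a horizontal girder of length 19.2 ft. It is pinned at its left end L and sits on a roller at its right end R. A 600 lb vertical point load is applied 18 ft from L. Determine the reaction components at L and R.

Taking moments about L: R_y·19.2 − 600·18 = 0 → R_y = 10800/19.2 = 562.5 lb.
ΣF_y = 0: L_y + 562.5 − 600 = 0 → L_y = 37.50 lb.
ΣF_x = 0: no horizontal applied forces, so L_x = 0.

L_x = 0, L_y = 37.50 lb, R_y = 562.5 lb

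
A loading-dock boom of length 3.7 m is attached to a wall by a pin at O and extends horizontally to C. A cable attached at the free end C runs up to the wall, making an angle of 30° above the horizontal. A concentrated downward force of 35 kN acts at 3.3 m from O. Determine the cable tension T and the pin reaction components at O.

ΣM about O: T·sin30°·3.7 − 35·3.3 = 0 → T = 115.5/(3.7·0.5) = 62.4324 ≈ 62.43 kN.
ΣF_x = 0: O_x − T·cos30° = 0 → O_x = 62.4324 × 0.866025 = 54.07 kN.
ΣF_y = 0: O_y + T·sin30° − 35 = 0 → O_y = 35 − 62.4324 × 0.5 = 3.784 kN.

T = 62.43 kN, O_x = 54.07 kN, O_y = 3.784 kN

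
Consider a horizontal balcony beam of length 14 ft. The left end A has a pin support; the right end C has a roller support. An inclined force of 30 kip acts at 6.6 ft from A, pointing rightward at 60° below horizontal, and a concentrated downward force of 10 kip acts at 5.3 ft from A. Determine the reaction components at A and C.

Moments about A: C_y·14 − 30·sin60°·6.6 − 10·5.3 = 0 → C_y = 224.473/14 = 16.0338 ≈ 16.03 kip.
ΣF_y = 0: A_y + 16.0338 − 30·sin60° − 10 = 0 → A_y = 19.95 kip.
ΣF_x = 0: A_x + 30·cos60° = 0 → A_x = -15.00 kip.

A_x = -15.00 kip, A_y = 19.95 kip, C_y = 16.03 kip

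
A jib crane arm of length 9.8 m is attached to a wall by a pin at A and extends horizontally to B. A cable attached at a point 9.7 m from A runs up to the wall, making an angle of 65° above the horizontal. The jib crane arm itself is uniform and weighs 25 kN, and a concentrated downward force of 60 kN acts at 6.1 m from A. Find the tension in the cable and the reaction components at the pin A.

ΣM about A: T·sin65°·9.7 − 25·4.9 − 60·6.1 = 0 → T = 488.5/(9.7·0.906308) = 55.567 ≈ 55.57 kN.
ΣF_x = 0: A_x − T·cos65° = 0 → A_x = 55.567 × 0.422618 = 23.48 kN.
ΣF_y = 0: A_y + T·sin65° − 25 − 60 = 0 → A_y = 85 − 55.567 × 0.906308 = 34.64 kN.

T = 55.57 kN, A_x = 23.48 kN, A_y = 34.64 kN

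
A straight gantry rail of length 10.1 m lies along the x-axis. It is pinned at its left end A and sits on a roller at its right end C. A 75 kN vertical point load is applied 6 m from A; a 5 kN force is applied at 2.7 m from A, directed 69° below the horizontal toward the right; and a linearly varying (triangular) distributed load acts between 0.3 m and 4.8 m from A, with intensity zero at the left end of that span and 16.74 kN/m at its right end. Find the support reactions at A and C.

A_x = -1.792 kN, A_y = 59.22 kN, C_y = 58.11 kN

Resultant of the triangular load: ½ × 16.74 × 4.5 = 37.665 kN, acting at 3.3 m from A (one-third of the span from the peak).
Moments about A: C_y·10.1 − 75·6 − 5·sin69°·2.7 − (½·16.74·4.5)·3.3 = 0 → C_y = 586.898/10.1 = 58.1087 ≈ 58.11 kN.
ΣF_y = 0: A_y + 58.1087 − 75 − 5·sin69° − ½·16.74·4.5 = 0 → A_y = 59.22 kN.
ΣF_x = 0: A_x + 5·cos69° = 0 → A_x = -1.792 kN.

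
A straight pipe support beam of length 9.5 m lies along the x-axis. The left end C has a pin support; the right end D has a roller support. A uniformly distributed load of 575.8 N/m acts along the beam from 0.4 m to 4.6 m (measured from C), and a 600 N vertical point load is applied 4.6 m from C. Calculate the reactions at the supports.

Resultant of the distributed load: 575.8 × 4.2 = 2418.36 N at 2.5 m from C.
Moments about C: D_y·9.5 − (575.8·4.2)·2.5 − 600·4.6 = 0 → D_y = 8805.9/9.5 = 926.937 ≈ 926.9 N.
ΣF_y = 0: C_y + 926.937 − 575.8·4.2 − 600 = 0 → C_y = 2091 N.
ΣF_x = 0: no horizontal applied forces, so C_x = 0.

C_x = 0, C_y = 2091 N, D_y = 926.9 N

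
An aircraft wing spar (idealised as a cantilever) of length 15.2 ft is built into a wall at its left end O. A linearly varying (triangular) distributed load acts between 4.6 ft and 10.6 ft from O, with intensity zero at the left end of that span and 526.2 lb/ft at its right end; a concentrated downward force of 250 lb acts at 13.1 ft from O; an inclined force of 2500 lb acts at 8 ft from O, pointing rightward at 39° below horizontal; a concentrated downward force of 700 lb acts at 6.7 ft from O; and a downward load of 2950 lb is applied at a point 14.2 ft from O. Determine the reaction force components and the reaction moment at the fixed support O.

O_x = -1943 lb, O_y = 7052 lb, M_O = 76020 lb·ft

Resultant of the triangular load: ½ × 526.2 × 6 = 1578.6 lb, acting at 8.6 ft from O (one-third of the span from the peak).
ΣF_x = 0: O_x + 2500·cos39° = 0 → O_x = -1943 lb.
ΣF_y = 0: O_y − ½·526.2·6 − 250 − 2500·sin39° − 700 − 2950 = 0 → O_y = 7052 lb.
ΣM about O: M_O − (½·526.2·6)·8.6 − 250·13.1 − 2500·sin39°·8 − 700·6.7 − 2950·14.2 = 0 → M_O = 76020 lb·ft.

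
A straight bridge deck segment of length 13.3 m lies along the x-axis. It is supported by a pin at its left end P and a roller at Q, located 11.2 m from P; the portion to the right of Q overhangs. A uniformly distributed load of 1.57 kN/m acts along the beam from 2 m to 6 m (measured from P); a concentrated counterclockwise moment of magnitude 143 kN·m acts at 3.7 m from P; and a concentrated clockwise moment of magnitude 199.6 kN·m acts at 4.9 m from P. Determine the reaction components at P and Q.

P_x = 0, P_y = -1.016 kN, Q_y = 7.296 kN

Resultant of the distributed load: 1.57 × 4 = 6.28 kN at 4 m from P.
ΣM about P: Q_y·11.2 − (1.57·4)·4 + 143 − 199.6 = 0 → Q_y = 81.72/11.2 = 7.29643 ≈ 7.296 kN.
ΣF_y = 0: P_y + 7.29643 − 1.57·4 = 0 → P_y = -1.016 kN.
ΣF_x = 0: no horizontal applied forces, so P_x = 0.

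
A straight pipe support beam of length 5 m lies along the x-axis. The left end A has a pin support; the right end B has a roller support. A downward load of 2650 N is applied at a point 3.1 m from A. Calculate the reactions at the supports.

A_x = 0, A_y = 1007 N, B_y = 1643 N

Moments about A: B_y·5 − 2650·3.1 = 0 → B_y = 8215/5 = 1643 N.
ΣF_y = 0: A_y + 1643 − 2650 = 0 → A_y = 1007 N.
ΣF_x = 0: no horizontal applied forces, so A_x = 0.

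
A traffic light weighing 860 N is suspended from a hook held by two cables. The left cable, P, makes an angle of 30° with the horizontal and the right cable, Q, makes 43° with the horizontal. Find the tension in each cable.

ΣF_x = 0: −T_P·cos30° + T_Q·cos43° = 0 → T_Q = 1.18414·T_P.
ΣF_y = 0: T_P·sin30° + T_Q·sin43° = 860.
Substitute: T_P·(0.5 + 1.18414·0.681998) = 860 → T_P = 657.703 ≈ 657.7 N.
Then T_Q = 1.18414 × 657.703 = 778.8 N.

T_P = 657.7 N, T_Q = 778.8 N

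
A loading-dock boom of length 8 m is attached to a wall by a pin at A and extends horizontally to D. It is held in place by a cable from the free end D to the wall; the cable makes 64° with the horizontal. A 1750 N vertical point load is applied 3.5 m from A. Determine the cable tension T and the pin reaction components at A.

ΣM about A: T·sin64°·8 − 1750·3.5 = 0 → T = 6125/(8·0.898794) = 851.836 ≈ 851.8 N.
ΣF_x = 0: A_x − T·cos64° = 0 → A_x = 851.836 × 0.438371 = 373.4 N.
ΣF_y = 0: A_y + T·sin64° − 1750 = 0 → A_y = 1750 − 851.836 × 0.898794 = 984.4 N.

T = 851.8 N, A_x = 373.4 N, A_y = 984.4 N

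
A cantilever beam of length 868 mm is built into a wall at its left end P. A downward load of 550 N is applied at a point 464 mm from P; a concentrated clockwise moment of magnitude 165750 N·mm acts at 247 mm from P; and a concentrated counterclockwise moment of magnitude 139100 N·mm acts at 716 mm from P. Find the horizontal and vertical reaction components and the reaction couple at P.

P_x = 0, P_y = 550.0 N, M_P = 281800 N·mm

ΣF_x = 0: P_x = 0.
ΣF_y = 0: P_y − 550 = 0 → P_y = 550.0 N.
ΣM about P: M_P − 550·464 − 165750 + 139100 = 0 → M_P = 281800 N·mm.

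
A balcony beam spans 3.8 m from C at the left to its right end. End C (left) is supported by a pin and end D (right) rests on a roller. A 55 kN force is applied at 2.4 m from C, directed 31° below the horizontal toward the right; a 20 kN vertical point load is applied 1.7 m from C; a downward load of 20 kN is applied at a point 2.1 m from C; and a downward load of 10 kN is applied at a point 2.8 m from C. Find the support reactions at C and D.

C_x = -47.14 kN, C_y = 33.07 kN, D_y = 45.26 kN

Taking moments about C: D_y·3.8 − 55·sin31°·2.4 − 20·1.7 − 20·2.1 − 10·2.8 = 0 → D_y = 171.985/3.8 = 45.2592 ≈ 45.26 kN.
ΣF_y = 0: C_y + 45.2592 − 55·sin31° − 20 − 20 − 10 = 0 → C_y = 33.07 kN.
ΣF_x = 0: C_x + 55·cos31° = 0 → C_x = -47.14 kN.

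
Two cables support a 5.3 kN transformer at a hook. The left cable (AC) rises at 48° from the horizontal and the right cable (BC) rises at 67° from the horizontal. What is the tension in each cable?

T_AC = 2.285 kN, T_BC = 3.913 kN

ΣF_x = 0: −T_AC·cos48° + T_BC·cos67° = 0 → T_BC = 1.71251·T_AC.
ΣF_y = 0: T_AC·sin48° + T_BC·sin67° = 5.3.
Substitute: T_AC·(0.743145 + 1.71251·0.920505) = 5.3 → T_AC = 2.28496 ≈ 2.285 kN.
Then T_BC = 1.71251 × 2.28496 = 3.913 kN.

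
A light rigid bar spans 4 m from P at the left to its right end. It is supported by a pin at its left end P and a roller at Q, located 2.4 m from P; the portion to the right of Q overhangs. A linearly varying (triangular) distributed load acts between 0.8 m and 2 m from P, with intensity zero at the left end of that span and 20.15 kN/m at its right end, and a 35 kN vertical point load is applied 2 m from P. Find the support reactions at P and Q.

Resultant of the triangular load: ½ × 20.15 × 1.2 = 12.09 kN, acting at 1.6 m from P (one-third of the span from the peak).
Taking moments about P: Q_y·2.4 − (½·20.15·1.2)·1.6 − 35·2 = 0 → Q_y = 89.344/2.4 = 37.2267 ≈ 37.23 kN.
ΣF_y = 0: P_y + 37.2267 − ½·20.15·1.2 − 35 = 0 → P_y = 9.863 kN.
ΣF_x = 0: no horizontal applied forces, so P_x = 0.

P_x = 0, P_y = 9.863 kN, Q_y = 37.23 kN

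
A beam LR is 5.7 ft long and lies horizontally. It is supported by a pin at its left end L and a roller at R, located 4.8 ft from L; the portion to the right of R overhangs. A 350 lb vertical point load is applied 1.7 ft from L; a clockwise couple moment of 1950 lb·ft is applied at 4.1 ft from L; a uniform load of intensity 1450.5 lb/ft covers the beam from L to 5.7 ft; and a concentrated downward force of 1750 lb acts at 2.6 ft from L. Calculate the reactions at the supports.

L_x = 0, L_y = 3981 lb, R_y = 6387 lb

Resultant of the distributed load: 1450.5 × 5.7 = 8267.85 lb at 2.85 ft from L.
ΣM about L: R_y·4.8 − 350·1.7 − 1950 − (1450.5·5.7)·2.85 − 1750·2.6 = 0 → R_y = 30658.3725/4.8 = 6387.16 ≈ 6387 lb.
ΣF_y = 0: L_y + 6387.16 − 350 − 1450.5·5.7 − 1750 = 0 → L_y = 3981 lb.
ΣF_x = 0: no horizontal applied forces, so L_x = 0.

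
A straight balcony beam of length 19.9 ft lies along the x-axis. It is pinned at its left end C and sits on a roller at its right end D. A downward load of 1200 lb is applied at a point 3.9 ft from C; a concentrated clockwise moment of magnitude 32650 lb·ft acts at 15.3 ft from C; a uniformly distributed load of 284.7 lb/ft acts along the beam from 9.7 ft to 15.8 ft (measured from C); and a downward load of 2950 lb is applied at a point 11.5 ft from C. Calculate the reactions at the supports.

C_x = 0, C_y = 1193 lb, D_y = 4693 lb

Resultant of the distributed load: 284.7 × 6.1 = 1736.67 lb at 12.75 ft from C.
ΣM about C: D_y·19.9 − 1200·3.9 − 32650 − (284.7·6.1)·12.75 − 2950·11.5 = 0 → D_y = 93397.5425/19.9 = 4693.34 ≈ 4693 lb.
ΣF_y = 0: C_y + 4693.34 − 1200 − 284.7·6.1 − 2950 = 0 → C_y = 1193 lb.
ΣF_x = 0: no horizontal applied forces, so C_x = 0.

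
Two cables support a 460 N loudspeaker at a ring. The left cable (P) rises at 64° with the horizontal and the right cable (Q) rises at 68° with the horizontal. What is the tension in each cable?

T_P = 231.9 N, T_Q = 271.3 N

ΣF_x = 0: −T_P·cos64° + T_Q·cos68° = 0 → T_Q = 1.17022·T_P.
ΣF_y = 0: T_P·sin64° + T_Q·sin68° = 460.
Substitute: T_P·(0.898794 + 1.17022·0.927184) = 460 → T_P = 231.878 ≈ 231.9 N.
Then T_Q = 1.17022 × 231.878 = 271.3 N.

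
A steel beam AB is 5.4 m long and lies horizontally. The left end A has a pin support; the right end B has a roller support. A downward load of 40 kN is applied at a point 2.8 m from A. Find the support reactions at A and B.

Moments about A: B_y·5.4 − 40·2.8 = 0 → B_y = 112/5.4 = 20.7407 ≈ 20.74 kN.
ΣF_y = 0: A_y + 20.7407 − 40 = 0 → A_y = 19.26 kN.
ΣF_x = 0: no horizontal applied forces, so A_x = 0.

A_x = 0, A_y = 19.26 kN, B_y = 20.74 kN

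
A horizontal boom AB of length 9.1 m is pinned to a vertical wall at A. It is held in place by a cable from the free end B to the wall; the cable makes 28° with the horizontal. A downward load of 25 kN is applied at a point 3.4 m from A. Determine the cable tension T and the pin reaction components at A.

ΣM about A: T·sin28°·9.1 − 25·3.4 = 0 → T = 85/(9.1·0.469472) = 19.8961 ≈ 19.90 kN.
ΣF_x = 0: A_x − T·cos28° = 0 → A_x = 19.8961 × 0.882948 = 17.57 kN.
ΣF_y = 0: A_y + T·sin28° − 25 = 0 → A_y = 25 − 19.8961 × 0.469472 = 15.66 kN.

T = 19.90 kN, A_x = 17.57 kN, A_y = 15.66 kN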